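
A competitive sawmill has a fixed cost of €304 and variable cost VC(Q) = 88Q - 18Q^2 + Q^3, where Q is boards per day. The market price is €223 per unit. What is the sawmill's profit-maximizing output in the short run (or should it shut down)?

Produce at Q = 15

Strip out fixed cost: VC = 88Q - 18Q^2 + Q^3. Then AVC = 88 - 18Q + Q^2 and MC = 88 - 36Q + 3Q^2.
The AVC parabola has its vertex at Q = 18/2 = 9, where AVC = 88 - 18·9 + 9^2 = €7.
P = €223 exceeds min AVC = €7, so the firm stays open.
Set P = MC: 223 = 88 - 36Q + 3Q^2 → -135 - 36Q + 3Q^2 = 0. The roots are Q = -3 and Q = 15; the profit-maximizing output is on the rising part of MC, so Q* = 15.
Check: AVC at Q = 15 is €43 ≤ P, so revenue covers variable cost.
Profit = P·Q − TC = 223·15 − 949 = €2396.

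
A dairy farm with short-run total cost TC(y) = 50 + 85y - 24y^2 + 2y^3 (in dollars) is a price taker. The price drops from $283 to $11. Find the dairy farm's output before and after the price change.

MC = 85 - 48y + 6y^2; the shutdown threshold is min AVC = $13 (at y = 6).
With P = $283 above the shutdown price, P = MC gives y = 11.
At P = $11 < min AVC = $13, price no longer covers variable cost at any output, so the firm shuts down: y = 0.

Output falls from 11 to 0 (the firm shuts down)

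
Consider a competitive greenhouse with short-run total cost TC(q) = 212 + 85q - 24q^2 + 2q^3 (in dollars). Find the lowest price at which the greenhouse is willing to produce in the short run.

$13 per unit

The shutdown price is the minimum of AVC. VC = 85q - 24q^2 + 2q^3, so AVC = 85 - 24q + 2q^2.
dAVC/dq = -24 + 4q = 0 gives q = 6. min AVC = 85 - 24·6 + 2·6^2 = 13.
So the shutdown price is $13.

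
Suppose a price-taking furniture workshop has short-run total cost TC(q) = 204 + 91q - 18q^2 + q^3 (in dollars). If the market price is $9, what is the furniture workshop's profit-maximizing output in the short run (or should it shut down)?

Shut down

Variable cost is VC = 91q - 18q^2 + q^3, so AVC = VC/q = 91 - 18q + q^2 and MC = dTC/dq = 91 - 36q + 3q^2.
The AVC parabola has its vertex at q = 18/2 = 9, where AVC = 91 - 18·9 + 9^2 = $10.
Since P = $9 < min AVC = $10, price fails to cover variable cost at any output.
Shutting down limits the loss to fixed cost, $204.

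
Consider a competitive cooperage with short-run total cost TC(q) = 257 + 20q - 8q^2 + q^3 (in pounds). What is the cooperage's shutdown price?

Short-run supply begins at min AVC. From VC = 20q - 8q^2 + q^3, AVC = 20 - 8q + q^2.
At the minimum of AVC, MC = AVC. MC = 20 - 16q + 3q^2; setting MC = AVC gives 2q^2 - 8q = 0, so q = 4. min AVC = 4.
So the shutdown price is £4.

£4 per unit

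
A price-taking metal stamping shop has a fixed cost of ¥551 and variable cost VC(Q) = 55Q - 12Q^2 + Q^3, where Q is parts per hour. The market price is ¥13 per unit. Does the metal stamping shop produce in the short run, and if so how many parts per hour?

Shut down

Variable cost is VC = 55Q - 12Q^2 + Q^3, so AVC = VC/Q = 55 - 12Q + Q^2 and MC = dTC/dQ = 55 - 24Q + 3Q^2.
AVC hits its minimum where MC = AVC, at Q = 6, giving min AVC = 55 - 12·6 + 6^2 = ¥19.
Since P = ¥13 < min AVC = ¥19, price fails to cover variable cost at any output.
The firm minimizes its loss by shutting down and losing only its fixed cost of ¥551.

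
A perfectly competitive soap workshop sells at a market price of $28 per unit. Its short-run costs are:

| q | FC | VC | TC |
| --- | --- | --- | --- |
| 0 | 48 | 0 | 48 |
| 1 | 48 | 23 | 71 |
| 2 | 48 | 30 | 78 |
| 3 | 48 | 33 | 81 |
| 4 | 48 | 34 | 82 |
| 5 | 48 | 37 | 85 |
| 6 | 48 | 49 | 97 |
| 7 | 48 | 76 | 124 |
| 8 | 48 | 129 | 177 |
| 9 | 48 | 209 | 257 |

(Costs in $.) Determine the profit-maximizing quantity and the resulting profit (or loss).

Profit at each row (π = 28q − TC): q=0: -48; q=1: -43; q=2: -22; q=3: 3; q=4: 30; q=5: 55; q=6: 71; q=7: 72; q=8: 47; q=9: -5.
Profit is maximized at q = 7. AVC there is 76/7 = $10.86 ≤ P, so producing beats shutting down (which would give -$48).

q = 7; profit = $72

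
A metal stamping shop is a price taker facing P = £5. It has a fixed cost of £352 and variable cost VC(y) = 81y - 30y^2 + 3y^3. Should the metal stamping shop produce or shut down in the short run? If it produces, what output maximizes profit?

From TC, MC = TC'(y) = 81 - 60y + 9y^2 and AVC = VC/y = 81 - 30y + 3y^2.
The AVC parabola has its vertex at y = 30/6 = 5, where AVC = 81 - 30·5 + 3·5^2 = £6.
P = £5 lies below min AVC = £6; no output level covers variable cost.
The firm minimizes its loss by shutting down and losing only its fixed cost of £352.

Shut down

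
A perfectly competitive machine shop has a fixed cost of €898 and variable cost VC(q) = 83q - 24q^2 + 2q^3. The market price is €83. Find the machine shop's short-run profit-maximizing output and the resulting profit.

Profit = -€386 at q = 8

AVC = 83 - 24q + 2q^2; min AVC = €11 at q = 6. Since P = €83 ≥ min AVC, the firm produces.
With MC = 83 - 48q + 6q^2, P = MC on the upward-sloping part at q* = 8.
TR = 83·8 = 664. TC = 898 + 152 = 1050. Profit = 664 − 1050 = -€386.
Shutting down would mean losing the fixed cost of €898, so operating at a loss of €386 is better by €512.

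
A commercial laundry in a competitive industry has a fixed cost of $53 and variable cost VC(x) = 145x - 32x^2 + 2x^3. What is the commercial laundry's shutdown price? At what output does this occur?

$17 per unit, at x = 8

The firm shuts down when price falls below the minimum of average variable cost. AVC = VC/x = 145 - 32x + 2x^2.
At the minimum of AVC, MC = AVC. MC = 145 - 64x + 6x^2; setting MC = AVC gives 4x^2 - 32x = 0, so x = 8. min AVC = 17.
So the shutdown price is $17.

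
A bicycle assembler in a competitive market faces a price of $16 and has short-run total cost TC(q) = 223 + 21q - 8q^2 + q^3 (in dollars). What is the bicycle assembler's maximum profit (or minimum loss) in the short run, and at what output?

Profit = -$173 at q = 5

AVC = 21 - 8q + q^2 has its minimum $5 at q = 4; price $16 clears that bar, so the firm operates.
With MC = 21 - 16q + 3q^2, P = MC on the upward-sloping part at q* = 5.
TR = 16·5 = 80. TC = 223 + 30 = 253. Profit = 80 − 253 = -$173.
That loss of $173 beats the $223 the firm would lose by shutting down; producing recovers $50 of fixed cost.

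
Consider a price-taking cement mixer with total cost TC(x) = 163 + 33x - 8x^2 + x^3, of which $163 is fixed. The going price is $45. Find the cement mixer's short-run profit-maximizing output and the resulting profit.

AVC = 33 - 8x + x^2 has its minimum $17 at x = 4; price $45 clears that bar, so the firm operates.
MC = 33 - 16x + 3x^2. Setting P = MC and taking the root on the rising branch gives x* = 6.
TR = 45·6 = 270. TC = 163 + 126 = 289. Profit = 270 − 289 = -$19.
Shutting down would mean losing the fixed cost of $163, so operating at a loss of $19 is better by $144.

Profit = -$19 at x = 6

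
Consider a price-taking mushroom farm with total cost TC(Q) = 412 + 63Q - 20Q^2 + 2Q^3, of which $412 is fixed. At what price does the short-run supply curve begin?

The firm shuts down when price falls below the minimum of average variable cost. AVC = VC/Q = 63 - 20Q + 2Q^2.
At the minimum of AVC, MC = AVC. MC = 63 - 40Q + 6Q^2; setting MC = AVC gives 4Q^2 - 20Q = 0, so Q = 5. min AVC = 13.
The firm shuts down for any P below $13.

$13 per unit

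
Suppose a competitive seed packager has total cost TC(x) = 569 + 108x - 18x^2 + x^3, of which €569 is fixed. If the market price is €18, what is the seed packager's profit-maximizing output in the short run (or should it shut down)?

Shut down

Strip out fixed cost: VC = 108x - 18x^2 + x^3. Then AVC = 108 - 18x + x^2 and MC = 108 - 36x + 3x^2.
AVC hits its minimum where MC = AVC, at x = 9, giving min AVC = 108 - 18·9 + 9^2 = €27.
P = €18 lies below min AVC = €27; no output level covers variable cost.
The firm minimizes its loss by shutting down and losing only its fixed cost of €569.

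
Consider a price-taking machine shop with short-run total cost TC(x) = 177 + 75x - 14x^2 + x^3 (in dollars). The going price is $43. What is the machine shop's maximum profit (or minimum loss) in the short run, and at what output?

AVC = 75 - 14x + x^2; min AVC = $26 at x = 7. Since P = $43 ≥ min AVC, the firm produces.
With MC = 75 - 28x + 3x^2, P = MC on the upward-sloping part at x* = 8.
TR = 43·8 = 344. TC = 177 + 216 = 393. Profit = 344 − 393 = -$49.
By producing, the firm covers all variable cost plus $128 of fixed cost; shutting down would lose the full $177.

Profit = -$49 at x = 8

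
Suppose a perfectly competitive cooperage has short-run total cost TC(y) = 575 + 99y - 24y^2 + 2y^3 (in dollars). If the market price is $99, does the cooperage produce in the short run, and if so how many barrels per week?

Produce at y = 8

From TC, MC = TC'(y) = 99 - 48y + 6y^2 and AVC = VC/y = 99 - 24y + 2y^2.
AVC is minimized where dAVC/dy = -24 + 4y = 0, at y = 6; min AVC = 99 - 24·6 + 2·6^2 = $27.
Since P = $99 ≥ min AVC = $27, price covers variable cost and the firm should produce.
Solving P = MC: -48y + 6y^2 = 0 ⇒ y = 0 or 8. On the upward-sloping branch, y* = 8.
Check: AVC at y = 8 is $35 ≤ P, so revenue covers variable cost.
Profit = P·y − TC = 99·8 − 855 = -$63, a loss, but smaller than the $575 fixed cost the firm would lose by shutting down.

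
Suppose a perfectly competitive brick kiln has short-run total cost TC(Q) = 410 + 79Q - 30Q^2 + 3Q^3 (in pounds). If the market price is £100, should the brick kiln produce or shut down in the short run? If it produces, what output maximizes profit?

From TC, MC = TC'(Q) = 79 - 60Q + 9Q^2 and AVC = VC/Q = 79 - 30Q + 3Q^2.
The AVC parabola has its vertex at Q = 30/6 = 5, where AVC = 79 - 30·5 + 3·5^2 = £4.
Since P = £100 ≥ min AVC = £4, price covers variable cost and the firm should produce.
Solving P = MC: -21 - 60Q + 9Q^2 = 0 ⇒ Q = -1/3 or 7. On the upward-sloping branch, Q* = 7.
Check: AVC at Q = 7 is £16 ≤ P, so revenue covers variable cost.
Profit = P·Q − TC = 100·7 − 522 = £178.

Produce at Q = 7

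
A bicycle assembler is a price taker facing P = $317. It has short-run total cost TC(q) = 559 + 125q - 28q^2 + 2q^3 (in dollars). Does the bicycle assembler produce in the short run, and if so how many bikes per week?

Produce at q = 12

From TC, MC = TC'(q) = 125 - 56q + 6q^2 and AVC = VC/q = 125 - 28q + 2q^2.
AVC hits its minimum where MC = AVC, at q = 7, giving min AVC = 125 - 28·7 + 2·7^2 = $27.
Since P = $317 ≥ min AVC = $27, price covers variable cost and the firm should produce.
P = MC gives -192 - 56q + 6q^2 = 0, with roots -8/3 and 12. Take the larger (rising MC): q* = 12.
Check: AVC at q = 12 is $77 ≤ P, so revenue covers variable cost.
Profit = P·q − TC = 317·12 − 1483 = $2321.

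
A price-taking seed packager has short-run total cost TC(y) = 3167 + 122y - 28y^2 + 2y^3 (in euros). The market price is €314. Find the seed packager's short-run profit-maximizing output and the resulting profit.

Profit = -€287 at y = 12

AVC = 122 - 28y + 2y^2; min AVC = €24 at y = 7. Since P = €314 ≥ min AVC, the firm produces.
MC = 122 - 56y + 6y^2. Setting P = MC and taking the root on the rising branch gives y* = 12.
TR = 314·12 = 3768. TC = 3167 + 888 = 4055. Profit = 3768 − 4055 = -€287.
Shutting down would mean losing the fixed cost of €3167, so operating at a loss of €287 is better by €2880.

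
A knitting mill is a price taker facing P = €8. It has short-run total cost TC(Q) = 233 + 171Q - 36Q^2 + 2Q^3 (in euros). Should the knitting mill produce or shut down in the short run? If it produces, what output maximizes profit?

Strip out fixed cost: VC = 171Q - 36Q^2 + 2Q^3. Then AVC = 171 - 36Q + 2Q^2 and MC = 171 - 72Q + 6Q^2.
AVC is minimized where dAVC/dQ = -36 + 4Q = 0, at Q = 9; min AVC = 171 - 36·9 + 2·9^2 = €9.
Since P = €8 < min AVC = €9, price fails to cover variable cost at any output.
The firm minimizes its loss by shutting down and losing only its fixed cost of €233.

Shut down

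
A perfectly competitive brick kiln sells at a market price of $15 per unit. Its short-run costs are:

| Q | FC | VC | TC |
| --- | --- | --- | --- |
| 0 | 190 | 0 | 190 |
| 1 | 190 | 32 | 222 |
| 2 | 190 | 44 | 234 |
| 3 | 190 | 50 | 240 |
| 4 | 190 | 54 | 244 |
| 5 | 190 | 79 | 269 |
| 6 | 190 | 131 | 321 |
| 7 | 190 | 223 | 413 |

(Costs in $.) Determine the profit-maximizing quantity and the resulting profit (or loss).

Compute π = P·Q − TC at each output: Q=0: -190; Q=1: -207; Q=2: -204; Q=3: -195; Q=4: -184; Q=5: -194; Q=6: -231; Q=7: -308.
Profit is maximized at Q = 4. AVC there is 54/4 = $13.50 ≤ P, so producing beats shutting down (which would give -$190).

Q = 4; profit = -$184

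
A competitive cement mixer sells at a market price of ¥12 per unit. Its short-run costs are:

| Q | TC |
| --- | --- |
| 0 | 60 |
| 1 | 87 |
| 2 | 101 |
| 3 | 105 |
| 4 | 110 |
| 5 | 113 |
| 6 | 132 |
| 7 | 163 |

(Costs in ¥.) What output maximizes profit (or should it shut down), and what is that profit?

Profit at each row (π = 12Q − TC): Q=0: -60; Q=1: -75; Q=2: -77; Q=3: -69; Q=4: -62; Q=5: -53; Q=6: -60; Q=7: -79.
Profit is maximized at Q = 5. AVC there is 53/5 = ¥10.60 ≤ P, so producing beats shutting down (which would give -¥60).

Q = 5; profit = -¥53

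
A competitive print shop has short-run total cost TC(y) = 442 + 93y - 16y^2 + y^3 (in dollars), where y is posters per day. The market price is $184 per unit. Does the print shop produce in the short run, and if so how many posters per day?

Produce at y = 13

Variable cost is VC = 93y - 16y^2 + y^3, so AVC = VC/y = 93 - 16y + y^2 and MC = dTC/dy = 93 - 32y + 3y^2.
AVC is minimized where dAVC/dy = -16 + 2y = 0, at y = 8; min AVC = 93 - 16·8 + 8^2 = $29.
Because $184 ≥ $29, revenue can cover variable cost; the firm operates.
Solving P = MC: -91 - 32y + 3y^2 = 0 ⇒ y = -7/3 or 13. On the upward-sloping branch, y* = 13.
Check: AVC at y = 13 is $54 ≤ P, so revenue covers variable cost.
Profit = P·y − TC = 184·13 − 1144 = $1248.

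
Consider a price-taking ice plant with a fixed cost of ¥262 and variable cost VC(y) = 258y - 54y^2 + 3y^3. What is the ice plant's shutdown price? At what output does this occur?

Short-run supply begins at min AVC. From VC = 258y - 54y^2 + 3y^3, AVC = 258 - 54y + 3y^2.
At the minimum of AVC, MC = AVC. MC = 258 - 108y + 9y^2; setting MC = AVC gives 6y^2 - 54y = 0, so y = 9. min AVC = 15.
For P < ¥15 the firm produces nothing.

¥15 per unit, at y = 9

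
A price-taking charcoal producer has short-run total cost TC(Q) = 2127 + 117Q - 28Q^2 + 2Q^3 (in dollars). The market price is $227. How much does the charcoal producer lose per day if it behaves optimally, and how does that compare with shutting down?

Profit = -$191 at Q = 11

AVC = 117 - 28Q + 2Q^2 has its minimum $19 at Q = 7; price $227 clears that bar, so the firm operates.
MC = 117 - 56Q + 6Q^2. Setting P = MC and taking the root on the rising branch gives Q* = 11.
TR = 227·11 = 2497. TC = 2127 + 561 = 2688. Profit = 2497 − 2688 = -$191.
Shutting down would mean losing the fixed cost of $2127, so operating at a loss of $191 is better by $1936.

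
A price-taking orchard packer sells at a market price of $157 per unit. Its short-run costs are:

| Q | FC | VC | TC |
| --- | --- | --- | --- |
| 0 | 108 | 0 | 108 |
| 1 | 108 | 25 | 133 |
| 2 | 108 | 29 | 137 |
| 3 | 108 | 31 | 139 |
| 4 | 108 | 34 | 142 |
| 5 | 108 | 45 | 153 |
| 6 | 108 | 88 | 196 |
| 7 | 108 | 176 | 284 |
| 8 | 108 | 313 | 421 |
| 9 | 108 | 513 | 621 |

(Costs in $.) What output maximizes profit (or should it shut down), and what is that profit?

Compute π = P·Q − TC at each output: Q=0: -108; Q=1: 24; Q=2: 177; Q=3: 332; Q=4: 486; Q=5: 632; Q=6: 746; Q=7: 815; Q=8: 835; Q=9: 792.
Profit is maximized at Q = 8. AVC there is 313/8 = $39.12 ≤ P, so producing beats shutting down (which would give -$108).

Q = 8; profit = $835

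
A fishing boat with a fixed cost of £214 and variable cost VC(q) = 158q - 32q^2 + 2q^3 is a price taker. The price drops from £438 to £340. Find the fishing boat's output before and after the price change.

AVC = 158 - 32q + 2q^2, minimized at q = 8 where min AVC = £30. MC = 158 - 64q + 6q^2.
With P = £438 above the shutdown price, P = MC gives q = 14.
At P = £340 ≥ min AVC, set P = MC: q = 13. The firm stays open but cuts output.

Output falls from 14 to 13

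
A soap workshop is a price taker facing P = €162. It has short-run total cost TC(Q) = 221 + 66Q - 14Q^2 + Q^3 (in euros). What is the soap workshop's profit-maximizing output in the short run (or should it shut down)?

Produce at Q = 12

Strip out fixed cost: VC = 66Q - 14Q^2 + Q^3. Then AVC = 66 - 14Q + Q^2 and MC = 66 - 28Q + 3Q^2.
The AVC parabola has its vertex at Q = 14/2 = 7, where AVC = 66 - 14·7 + 7^2 = €17.
Since P = €162 ≥ min AVC = €17, price covers variable cost and the firm should produce.
P = MC gives -96 - 28Q + 3Q^2 = 0, with roots -8/3 and 12. Take the larger (rising MC): Q* = 12.
Check: AVC at Q = 12 is €42 ≤ P, so revenue covers variable cost.
Profit = P·Q − TC = 162·12 − 725 = €1219.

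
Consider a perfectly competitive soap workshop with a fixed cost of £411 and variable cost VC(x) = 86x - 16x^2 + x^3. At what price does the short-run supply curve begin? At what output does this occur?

£22 per unit, at x = 8

The firm shuts down when price falls below the minimum of average variable cost. AVC = VC/x = 86 - 16x + x^2.
At the minimum of AVC, MC = AVC. MC = 86 - 32x + 3x^2; setting MC = AVC gives 2x^2 - 16x = 0, so x = 8. min AVC = 22.
So the shutdown price is £22.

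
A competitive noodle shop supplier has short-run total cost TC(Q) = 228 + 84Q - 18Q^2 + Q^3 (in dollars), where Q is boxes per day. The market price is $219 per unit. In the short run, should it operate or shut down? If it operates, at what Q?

Produce at Q = 15

Variable cost is VC = 84Q - 18Q^2 + Q^3, so AVC = VC/Q = 84 - 18Q + Q^2 and MC = dTC/dQ = 84 - 36Q + 3Q^2.
AVC hits its minimum where MC = AVC, at Q = 9, giving min AVC = 84 - 18·9 + 9^2 = $3.
Since P = $219 ≥ min AVC = $3, price covers variable cost and the firm should produce.
Solving P = MC: -135 - 36Q + 3Q^2 = 0 ⇒ Q = -3 or 15. On the upward-sloping branch, Q* = 15.
Check: AVC at Q = 15 is $39 ≤ P, so revenue covers variable cost.
Profit = P·Q − TC = 219·15 − 813 = $2472.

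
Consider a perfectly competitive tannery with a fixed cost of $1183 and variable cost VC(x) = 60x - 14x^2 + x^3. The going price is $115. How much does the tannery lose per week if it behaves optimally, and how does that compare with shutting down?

Profit = -$215 at x = 11

AVC = 60 - 14x + x^2 has its minimum $11 at x = 7; price $115 clears that bar, so the firm operates.
MC = 60 - 28x + 3x^2. Setting P = MC and taking the root on the rising branch gives x* = 11.
TR = 115·11 = 1265. TC = 1183 + 297 = 1480. Profit = 1265 − 1480 = -$215.
That loss of $215 beats the $1183 the firm would lose by shutting down; producing recovers $968 of fixed cost.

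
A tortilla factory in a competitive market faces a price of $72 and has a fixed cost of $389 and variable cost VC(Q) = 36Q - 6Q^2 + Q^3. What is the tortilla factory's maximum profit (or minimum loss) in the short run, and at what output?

AVC = 36 - 6Q + Q^2; min AVC = $27 at Q = 3. Since P = $72 ≥ min AVC, the firm produces.
With MC = 36 - 12Q + 3Q^2, P = MC on the upward-sloping part at Q* = 6.
TR = 72·6 = 432. TC = 389 + 216 = 605. Profit = 432 − 605 = -$173.
Shutting down would mean losing the fixed cost of $389, so operating at a loss of $173 is better by $216.

Profit = -$173 at Q = 6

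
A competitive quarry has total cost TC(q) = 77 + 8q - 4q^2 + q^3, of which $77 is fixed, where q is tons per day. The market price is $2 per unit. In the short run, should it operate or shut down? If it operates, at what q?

Shut down

Strip out fixed cost: VC = 8q - 4q^2 + q^3. Then AVC = 8 - 4q + q^2 and MC = 8 - 8q + 3q^2.
AVC hits its minimum where MC = AVC, at q = 2, giving min AVC = 8 - 4·2 + 2^2 = $4.
With P < min AVC ($2 < $4), every unit sold adds to the loss.
The firm minimizes its loss by shutting down and losing only its fixed cost of $77.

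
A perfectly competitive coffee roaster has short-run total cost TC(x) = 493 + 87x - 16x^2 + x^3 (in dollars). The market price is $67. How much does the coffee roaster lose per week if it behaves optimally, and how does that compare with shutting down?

AVC = 87 - 16x + x^2; min AVC = $23 at x = 8. Since P = $67 ≥ min AVC, the firm produces.
With MC = 87 - 32x + 3x^2, P = MC on the upward-sloping part at x* = 10.
TR = 67·10 = 670. TC = 493 + 270 = 763. Profit = 670 − 763 = -$93.
Shutting down would mean losing the fixed cost of $493, so operating at a loss of $93 is better by $400.

Profit = -$93 at x = 10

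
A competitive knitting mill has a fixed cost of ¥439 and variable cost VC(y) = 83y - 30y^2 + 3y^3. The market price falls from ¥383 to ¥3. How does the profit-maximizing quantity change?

Output falls from 10 to 0 (the firm shuts down)

MC = 83 - 60y + 9y^2; the shutdown threshold is min AVC = ¥8 (at y = 5).
At P = ¥383 ≥ min AVC, set P = MC on the rising branch: y = 10.
At P = ¥3 < min AVC = ¥8, price no longer covers variable cost at any output, so the firm shuts down: y = 0.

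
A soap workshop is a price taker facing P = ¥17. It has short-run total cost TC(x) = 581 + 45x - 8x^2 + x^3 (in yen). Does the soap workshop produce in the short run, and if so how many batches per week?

From TC, MC = TC'(x) = 45 - 16x + 3x^2 and AVC = VC/x = 45 - 8x + x^2.
AVC is minimized where dAVC/dx = -8 + 2x = 0, at x = 4; min AVC = 45 - 8·4 + 4^2 = ¥29.
With P < min AVC (¥17 < ¥29), every unit sold adds to the loss.
Shutting down limits the loss to fixed cost, ¥581.

Shut down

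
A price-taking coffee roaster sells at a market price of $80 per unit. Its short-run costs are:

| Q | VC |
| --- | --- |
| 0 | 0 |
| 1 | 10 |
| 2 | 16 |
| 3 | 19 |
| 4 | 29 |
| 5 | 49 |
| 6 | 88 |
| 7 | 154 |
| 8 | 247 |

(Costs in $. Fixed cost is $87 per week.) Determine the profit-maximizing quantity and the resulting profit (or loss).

Compute π = P·Q − TC at each output: Q=0: -87; Q=1: -17; Q=2: 57; Q=3: 134; Q=4: 204; Q=5: 264; Q=6: 305; Q=7: 319; Q=8: 306.
Profit is maximized at Q = 7. AVC there is 154/7 = $22 ≤ P, so producing beats shutting down (which would give -$87).

Q = 7; profit = $319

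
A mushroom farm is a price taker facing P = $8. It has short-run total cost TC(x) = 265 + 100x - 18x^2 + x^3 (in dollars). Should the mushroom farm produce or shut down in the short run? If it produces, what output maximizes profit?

Shut down

From TC, MC = TC'(x) = 100 - 36x + 3x^2 and AVC = VC/x = 100 - 18x + x^2.
AVC is minimized where dAVC/dx = -18 + 2x = 0, at x = 9; min AVC = 100 - 18·9 + 9^2 = $19.
With P < min AVC ($8 < $19), every unit sold adds to the loss.
The firm minimizes its loss by shutting down and losing only its fixed cost of $265.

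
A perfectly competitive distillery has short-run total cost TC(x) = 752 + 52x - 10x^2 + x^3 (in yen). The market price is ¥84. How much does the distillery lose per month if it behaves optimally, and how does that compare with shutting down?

Profit = -¥368 at x = 8

AVC = 52 - 10x + x^2; min AVC = ¥27 at x = 5. Since P = ¥84 ≥ min AVC, the firm produces.
MC = 52 - 20x + 3x^2. Setting P = MC and taking the root on the rising branch gives x* = 8.
TR = 84·8 = 672. TC = 752 + 288 = 1040. Profit = 672 − 1040 = -¥368.
By producing, the firm covers all variable cost plus ¥384 of fixed cost; shutting down would lose the full ¥752.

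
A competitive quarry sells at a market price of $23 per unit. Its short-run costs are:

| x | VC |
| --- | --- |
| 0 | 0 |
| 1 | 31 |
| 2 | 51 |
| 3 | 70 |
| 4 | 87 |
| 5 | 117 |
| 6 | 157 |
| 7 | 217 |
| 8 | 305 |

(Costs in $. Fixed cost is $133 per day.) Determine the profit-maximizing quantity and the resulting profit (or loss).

x = 4; profit = -$128

Tabulate TR − TC: x=0: -133; x=1: -141; x=2: -138; x=3: -134; x=4: -128; x=5: -135; x=6: -152; x=7: -189; x=8: -254.
Profit is maximized at x = 4. AVC there is 87/4 = $21.75 ≤ P, so producing beats shutting down (which would give -$133).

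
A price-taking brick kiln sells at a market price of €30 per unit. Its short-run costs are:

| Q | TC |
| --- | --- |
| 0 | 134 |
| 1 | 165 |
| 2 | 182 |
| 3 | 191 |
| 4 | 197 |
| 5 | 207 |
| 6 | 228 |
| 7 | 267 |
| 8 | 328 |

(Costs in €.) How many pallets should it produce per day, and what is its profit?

Q = 6; profit = -€48

Profit at each row (π = 30Q − TC): Q=0: -134; Q=1: -135; Q=2: -122; Q=3: -101; Q=4: -77; Q=5: -57; Q=6: -48; Q=7: -57; Q=8: -88.
Profit is maximized at Q = 6. AVC there is 94/6 = €15.67 ≤ P, so producing beats shutting down (which would give -€134).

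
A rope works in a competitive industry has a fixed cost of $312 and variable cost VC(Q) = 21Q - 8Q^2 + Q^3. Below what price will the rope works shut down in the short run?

The firm shuts down when price falls below the minimum of average variable cost. AVC = VC/Q = 21 - 8Q + Q^2.
At the minimum of AVC, MC = AVC. MC = 21 - 16Q + 3Q^2; setting MC = AVC gives 2Q^2 - 8Q = 0, so Q = 4. min AVC = 5.
For P < $5 the firm produces nothing.

$5 per unit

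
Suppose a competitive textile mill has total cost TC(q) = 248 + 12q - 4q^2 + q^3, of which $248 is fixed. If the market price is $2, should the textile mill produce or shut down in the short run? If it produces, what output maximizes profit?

Strip out fixed cost: VC = 12q - 4q^2 + q^3. Then AVC = 12 - 4q + q^2 and MC = 12 - 8q + 3q^2.
AVC hits its minimum where MC = AVC, at q = 2, giving min AVC = 12 - 4·2 + 2^2 = $8.
Since P = $2 < min AVC = $8, price fails to cover variable cost at any output.
The firm minimizes its loss by shutting down and losing only its fixed cost of $248.

Shut down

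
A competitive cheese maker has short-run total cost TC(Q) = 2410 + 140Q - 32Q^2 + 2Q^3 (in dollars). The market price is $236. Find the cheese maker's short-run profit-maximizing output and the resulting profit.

Profit = -$106 at Q = 12

AVC = 140 - 32Q + 2Q^2; min AVC = $12 at Q = 8. Since P = $236 ≥ min AVC, the firm produces.
MC = 140 - 64Q + 6Q^2. Setting P = MC and taking the root on the rising branch gives Q* = 12.
TR = 236·12 = 2832. TC = 2410 + 528 = 2938. Profit = 2832 − 2938 = -$106.
Shutting down would mean losing the fixed cost of $2410, so operating at a loss of $106 is better by $2304.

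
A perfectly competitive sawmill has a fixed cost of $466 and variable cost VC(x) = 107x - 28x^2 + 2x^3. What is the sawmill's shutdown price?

Short-run supply begins at min AVC. From VC = 107x - 28x^2 + 2x^3, AVC = 107 - 28x + 2x^2.
dAVC/dx = -28 + 4x = 0 gives x = 7. min AVC = 107 - 28·7 + 2·7^2 = 9.
For P < $9 the firm produces nothing.

$9 per unit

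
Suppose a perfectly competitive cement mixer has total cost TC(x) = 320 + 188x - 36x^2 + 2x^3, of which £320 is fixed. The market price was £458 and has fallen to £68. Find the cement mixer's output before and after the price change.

Output falls from 15 to 10

AVC = 188 - 36x + 2x^2, minimized at x = 9 where min AVC = £26. MC = 188 - 72x + 6x^2.
At P = £458 ≥ min AVC, set P = MC on the rising branch: x = 15.
At P = £68 ≥ min AVC, set P = MC: x = 10. The firm stays open but cuts output.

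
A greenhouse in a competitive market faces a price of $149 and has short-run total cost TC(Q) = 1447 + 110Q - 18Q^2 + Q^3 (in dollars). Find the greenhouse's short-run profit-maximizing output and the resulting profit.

AVC = 110 - 18Q + Q^2; min AVC = $29 at Q = 9. Since P = $149 ≥ min AVC, the firm produces.
MC = 110 - 36Q + 3Q^2. Setting P = MC and taking the root on the rising branch gives Q* = 13.
TR = 149·13 = 1937. TC = 1447 + 585 = 2032. Profit = 1937 − 2032 = -$95.
Shutting down would mean losing the fixed cost of $1447, so operating at a loss of $95 is better by $1352.

Profit = -$95 at Q = 13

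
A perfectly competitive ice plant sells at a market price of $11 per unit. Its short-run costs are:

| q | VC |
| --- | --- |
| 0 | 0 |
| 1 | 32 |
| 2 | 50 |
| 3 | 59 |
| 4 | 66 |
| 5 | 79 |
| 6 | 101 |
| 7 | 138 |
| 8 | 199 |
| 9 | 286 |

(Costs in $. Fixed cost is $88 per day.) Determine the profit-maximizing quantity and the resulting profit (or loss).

q = 0 (shut down); profit = -$88

Compute π = P·q − TC at each output: q=0: -88; q=1: -109; q=2: -116; q=3: -114; q=4: -110; q=5: -112; q=6: -123; q=7: -149; q=8: -199; q=9: -275.
Profit is highest at q = 0. Equivalently, the lowest AVC in the table is 79/5 ≈ $15.80 at q = 5, and P = $11 falls below it — price never covers variable cost, so the firm shuts down and loses only its fixed cost.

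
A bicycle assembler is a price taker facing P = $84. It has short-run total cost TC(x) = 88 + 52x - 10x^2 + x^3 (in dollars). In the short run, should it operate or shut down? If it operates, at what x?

Variable cost is VC = 52x - 10x^2 + x^3, so AVC = VC/x = 52 - 10x + x^2 and MC = dTC/dx = 52 - 20x + 3x^2.
AVC hits its minimum where MC = AVC, at x = 5, giving min AVC = 52 - 10·5 + 5^2 = $27.
Because $84 ≥ $27, revenue can cover variable cost; the firm operates.
Solving P = MC: -32 - 20x + 3x^2 = 0 ⇒ x = -4/3 or 8. On the upward-sloping branch, x* = 8.
Check: AVC at x = 8 is $36 ≤ P, so revenue covers variable cost.
Profit = P·x − TC = 84·8 − 376 = $296.

Produce at x = 8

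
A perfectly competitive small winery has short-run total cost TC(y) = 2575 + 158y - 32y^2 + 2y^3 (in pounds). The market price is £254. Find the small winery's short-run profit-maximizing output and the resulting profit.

Profit = -£271 at y = 12

AVC = 158 - 32y + 2y^2; min AVC = £30 at y = 8. Since P = £254 ≥ min AVC, the firm produces.
With MC = 158 - 64y + 6y^2, P = MC on the upward-sloping part at y* = 12.
TR = 254·12 = 3048. TC = 2575 + 744 = 3319. Profit = 3048 − 3319 = -£271.
That loss of £271 beats the £2575 the firm would lose by shutting down; producing recovers £2304 of fixed cost.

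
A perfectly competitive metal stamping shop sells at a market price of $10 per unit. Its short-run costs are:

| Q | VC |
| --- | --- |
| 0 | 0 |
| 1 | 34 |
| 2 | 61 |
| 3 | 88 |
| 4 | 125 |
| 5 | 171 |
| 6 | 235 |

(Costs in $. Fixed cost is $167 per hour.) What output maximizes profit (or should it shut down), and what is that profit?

Q = 0 (shut down); profit = -$167

Tabulate TR − TC: Q=0: -167; Q=1: -191; Q=2: -208; Q=3: -225; Q=4: -252; Q=5: -288; Q=6: -342.
Profit is highest at Q = 0. Equivalently, the lowest AVC in the table is 88/3 ≈ $29.33 at Q = 3, and P = $10 falls below it — price never covers variable cost, so the firm shuts down and loses only its fixed cost.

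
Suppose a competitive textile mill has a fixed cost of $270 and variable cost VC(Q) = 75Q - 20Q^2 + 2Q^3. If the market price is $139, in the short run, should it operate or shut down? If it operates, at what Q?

Produce at Q = 8

Strip out fixed cost: VC = 75Q - 20Q^2 + 2Q^3. Then AVC = 75 - 20Q + 2Q^2 and MC = 75 - 40Q + 6Q^2.
AVC hits its minimum where MC = AVC, at Q = 5, giving min AVC = 75 - 20·5 + 2·5^2 = $25.
P = $139 exceeds min AVC = $25, so the firm stays open.
Solving P = MC: -64 - 40Q + 6Q^2 = 0 ⇒ Q = -4/3 or 8. On the upward-sloping branch, Q* = 8.
Check: AVC at Q = 8 is $43 ≤ P, so revenue covers variable cost.
Profit = P·Q − TC = 139·8 − 614 = $498.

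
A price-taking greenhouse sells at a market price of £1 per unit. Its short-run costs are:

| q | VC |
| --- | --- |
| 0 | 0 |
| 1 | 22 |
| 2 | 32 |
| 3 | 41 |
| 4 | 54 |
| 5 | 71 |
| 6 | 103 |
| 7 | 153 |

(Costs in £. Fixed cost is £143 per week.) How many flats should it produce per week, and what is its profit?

q = 0 (shut down); profit = -£143

Tabulate TR − TC: q=0: -143; q=1: -164; q=2: -173; q=3: -181; q=4: -193; q=5: -209; q=6: -240; q=7: -289.
Profit is highest at q = 0. Equivalently, the lowest AVC in the table is 54/4 ≈ £13.50 at q = 4, and P = £1 falls below it — price never covers variable cost, so the firm shuts down and loses only its fixed cost.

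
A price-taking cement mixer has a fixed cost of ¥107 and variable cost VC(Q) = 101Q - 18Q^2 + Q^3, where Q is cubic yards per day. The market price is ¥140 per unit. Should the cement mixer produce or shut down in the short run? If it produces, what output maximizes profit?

Produce at Q = 13

Variable cost is VC = 101Q - 18Q^2 + Q^3, so AVC = VC/Q = 101 - 18Q + Q^2 and MC = dTC/dQ = 101 - 36Q + 3Q^2.
The AVC parabola has its vertex at Q = 18/2 = 9, where AVC = 101 - 18·9 + 9^2 = ¥20.
P = ¥140 exceeds min AVC = ¥20, so the firm stays open.
Solving P = MC: -39 - 36Q + 3Q^2 = 0 ⇒ Q = -1 or 13. On the upward-sloping branch, Q* = 13.
Check: AVC at Q = 13 is ¥36 ≤ P, so revenue covers variable cost.
Profit = P·Q − TC = 140·13 − 575 = ¥1245.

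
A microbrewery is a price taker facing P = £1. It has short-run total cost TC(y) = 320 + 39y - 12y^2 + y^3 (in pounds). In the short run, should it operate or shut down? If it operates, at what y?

Shut down

From TC, MC = TC'(y) = 39 - 24y + 3y^2 and AVC = VC/y = 39 - 12y + y^2.
AVC is minimized where dAVC/dy = -12 + 2y = 0, at y = 6; min AVC = 39 - 12·6 + 6^2 = £3.
Since P = £1 < min AVC = £3, price fails to cover variable cost at any output.
Best response: produce nothing and absorb the £320 fixed cost.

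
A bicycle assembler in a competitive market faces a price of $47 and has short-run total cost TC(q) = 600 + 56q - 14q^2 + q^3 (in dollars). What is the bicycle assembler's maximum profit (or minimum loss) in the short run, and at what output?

AVC = 56 - 14q + q^2 has its minimum $7 at q = 7; price $47 clears that bar, so the firm operates.
MC = 56 - 28q + 3q^2. Setting P = MC and taking the root on the rising branch gives q* = 9.
TR = 47·9 = 423. TC = 600 + 99 = 699. Profit = 423 − 699 = -$276.
That loss of $276 beats the $600 the firm would lose by shutting down; producing recovers $324 of fixed cost.

Profit = -$276 at q = 9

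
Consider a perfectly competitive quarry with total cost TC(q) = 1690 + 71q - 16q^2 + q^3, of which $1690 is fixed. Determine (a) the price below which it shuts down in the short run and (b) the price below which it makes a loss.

Shutdown price = min AVC. AVC = 71 - 16q + q^2, with vertex at q = 8 and minimum $7.
ATC = 1690/q + 71 - 16q + q^2. Setting dATC/dq = −1690/q^2 − 16 + 2q = 0 gives q = 13 (since 2·13^3 − 16·13^2 = 1690).
min ATC = 1690/13 + 71 − 16·13 + 13^2 = $162. That is the break-even price.
Between these two prices the firm operates at a loss; above $162 it earns a profit.

Shutdown price = $7; break-even price = $162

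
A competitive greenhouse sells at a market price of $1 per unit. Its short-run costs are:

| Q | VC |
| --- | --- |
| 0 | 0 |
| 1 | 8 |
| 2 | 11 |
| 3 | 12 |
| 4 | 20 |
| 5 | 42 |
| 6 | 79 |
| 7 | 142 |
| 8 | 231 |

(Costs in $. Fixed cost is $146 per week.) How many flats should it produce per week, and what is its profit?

Compute π = P·Q − TC at each output: Q=0: -146; Q=1: -153; Q=2: -155; Q=3: -155; Q=4: -162; Q=5: -183; Q=6: -219; Q=7: -281; Q=8: -369.
Profit is highest at Q = 0. Equivalently, the lowest AVC in the table is 12/3 ≈ $4 at Q = 3, and P = $1 falls below it — price never covers variable cost, so the firm shuts down and loses only its fixed cost.

Q = 0 (shut down); profit = -$146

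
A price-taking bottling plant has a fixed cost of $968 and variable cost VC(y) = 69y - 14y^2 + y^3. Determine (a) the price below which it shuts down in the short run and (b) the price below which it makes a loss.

AVC = 69 - 14y + y^2; minimized at y = 7, giving min AVC = $20. That is the shutdown price.
ATC = 968/y + 69 - 14y + y^2. Setting dATC/dy = −968/y^2 − 14 + 2y = 0 gives y = 11 (since 2·11^3 − 14·11^2 = 968).
min ATC = 968/11 + 69 − 14·11 + 11^2 = $124. That is the break-even price.
Between these two prices the firm operates at a loss; above $124 it earns a profit.

Shutdown price = $20; break-even price = $124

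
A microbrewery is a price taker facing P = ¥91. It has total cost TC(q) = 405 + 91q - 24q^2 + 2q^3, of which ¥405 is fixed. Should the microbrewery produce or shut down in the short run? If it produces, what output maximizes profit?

Strip out fixed cost: VC = 91q - 24q^2 + 2q^3. Then AVC = 91 - 24q + 2q^2 and MC = 91 - 48q + 6q^2.
The AVC parabola has its vertex at q = 24/4 = 6, where AVC = 91 - 24·6 + 2·6^2 = ¥19.
Since P = ¥91 ≥ min AVC = ¥19, price covers variable cost and the firm should produce.
Set P = MC: 91 = 91 - 48q + 6q^2 → -48q + 6q^2 = 0. The roots are q = 0 and q = 8; the profit-maximizing output is on the rising part of MC, so q* = 8.
Check: AVC at q = 8 is ¥27 ≤ P, so revenue covers variable cost.
Profit = P·q − TC = 91·8 − 621 = ¥107.

Produce at q = 8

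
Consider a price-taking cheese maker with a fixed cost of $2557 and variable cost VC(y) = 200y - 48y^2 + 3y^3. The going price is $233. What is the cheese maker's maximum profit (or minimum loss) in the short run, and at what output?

AVC = 200 - 48y + 3y^2; min AVC = $8 at y = 8. Since P = $233 ≥ min AVC, the firm produces.
With MC = 200 - 96y + 9y^2, P = MC on the upward-sloping part at y* = 11.
TR = 233·11 = 2563. TC = 2557 + 385 = 2942. Profit = 2563 − 2942 = -$379.
That loss of $379 beats the $2557 the firm would lose by shutting down; producing recovers $2178 of fixed cost.

Profit = -$379 at y = 11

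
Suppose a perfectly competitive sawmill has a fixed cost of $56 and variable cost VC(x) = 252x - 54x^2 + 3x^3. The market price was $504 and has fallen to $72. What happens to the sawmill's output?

MC = 252 - 108x + 9x^2; the shutdown threshold is min AVC = $9 (at x = 9).
With P = $504 above the shutdown price, P = MC gives x = 14.
At P = $72 ≥ min AVC, set P = MC: x = 10. The firm stays open but cuts output.

Output falls from 14 to 10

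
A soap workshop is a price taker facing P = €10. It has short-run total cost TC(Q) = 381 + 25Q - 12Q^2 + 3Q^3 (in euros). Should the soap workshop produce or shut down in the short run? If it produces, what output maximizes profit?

Shut down

From TC, MC = TC'(Q) = 25 - 24Q + 9Q^2 and AVC = VC/Q = 25 - 12Q + 3Q^2.
The AVC parabola has its vertex at Q = 12/6 = 2, where AVC = 25 - 12·2 + 3·2^2 = €13.
Since P = €10 < min AVC = €13, price fails to cover variable cost at any output.
The firm minimizes its loss by shutting down and losing only its fixed cost of €381.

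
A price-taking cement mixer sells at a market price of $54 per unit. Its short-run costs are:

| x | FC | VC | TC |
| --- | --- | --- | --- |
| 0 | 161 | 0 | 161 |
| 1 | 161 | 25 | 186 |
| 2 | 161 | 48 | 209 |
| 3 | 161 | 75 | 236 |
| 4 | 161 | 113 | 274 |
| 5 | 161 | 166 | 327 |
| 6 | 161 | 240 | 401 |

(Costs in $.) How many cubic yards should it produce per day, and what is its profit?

x = 5; profit = -$57

Tabulate TR − TC: x=0: -161; x=1: -132; x=2: -101; x=3: -74; x=4: -58; x=5: -57; x=6: -77.
Profit is maximized at x = 5. AVC there is 166/5 = $33.20 ≤ P, so producing beats shutting down (which would give -$161).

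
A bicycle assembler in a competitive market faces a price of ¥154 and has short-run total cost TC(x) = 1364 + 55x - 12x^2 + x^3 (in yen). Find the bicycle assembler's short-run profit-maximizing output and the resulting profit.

Profit = -¥154 at x = 11

AVC = 55 - 12x + x^2 has its minimum ¥19 at x = 6; price ¥154 clears that bar, so the firm operates.
MC = 55 - 24x + 3x^2. Setting P = MC and taking the root on the rising branch gives x* = 11.
TR = 154·11 = 1694. TC = 1364 + 484 = 1848. Profit = 1694 − 1848 = -¥154.
Shutting down would mean losing the fixed cost of ¥1364, so operating at a loss of ¥154 is better by ¥1210.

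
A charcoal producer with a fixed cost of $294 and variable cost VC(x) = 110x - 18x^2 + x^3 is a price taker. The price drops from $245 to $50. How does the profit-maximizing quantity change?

Output falls from 15 to 10

MC = 110 - 36x + 3x^2; the shutdown threshold is min AVC = $29 (at x = 9).
With P = $245 above the shutdown price, P = MC gives x = 15.
At P = $50 ≥ min AVC, set P = MC: x = 10. The firm stays open but cuts output.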